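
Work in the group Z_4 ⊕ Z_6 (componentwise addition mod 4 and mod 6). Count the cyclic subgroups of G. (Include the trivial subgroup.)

Each element a generates a cyclic subgroup ⟨a⟩; distinct elements may generate the same one (a cyclic group of order d has φ(d) generators).
Cyclic subgroups by order — order 1: 1; order 2: 3; order 3: 1; order 4: 2; order 6: 3; order 12: 2.
Total: 12.

12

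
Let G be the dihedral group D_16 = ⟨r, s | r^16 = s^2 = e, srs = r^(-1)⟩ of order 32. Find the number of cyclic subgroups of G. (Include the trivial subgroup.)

Each element a generates a cyclic subgroup ⟨a⟩; distinct elements may generate the same one (a cyclic group of order d has φ(d) generators).
Cyclic subgroups by order — order 1: 1; order 2: 17; order 4: 1; order 8: 1; order 16: 1.
Total: 21.

21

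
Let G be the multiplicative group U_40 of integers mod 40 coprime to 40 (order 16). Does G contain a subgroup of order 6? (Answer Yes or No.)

6 does not divide |G| = 16, so by Lagrange no subgroup of order 6 exists.

No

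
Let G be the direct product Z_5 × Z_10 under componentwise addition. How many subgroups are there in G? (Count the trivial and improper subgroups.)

16

|G| = 50, so by Lagrange every subgroup order divides 50. Divisors: 1, 2, 5, 10, 25, 50.
Subgroups by order — order 1: 1; order 2: 1; order 5: 6; order 10: 6; order 25: 1; order 50: 1.
Total: 1 + 1 + 6 + 6 + 1 + 1 = 16.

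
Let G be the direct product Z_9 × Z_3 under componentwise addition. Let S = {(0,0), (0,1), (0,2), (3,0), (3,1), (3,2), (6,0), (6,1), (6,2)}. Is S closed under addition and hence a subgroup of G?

Yes

|S| = 9 divides |G| = 27, consistent with Lagrange.
S contains the identity, every element's inverse is in S, and S is closed under +: it is a subgroup.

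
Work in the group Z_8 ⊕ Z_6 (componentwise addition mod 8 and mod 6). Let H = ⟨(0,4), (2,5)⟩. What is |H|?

12

|⟨(0,4)⟩| = 3 and |⟨(2,5)⟩| = 12, so |H| is a multiple of lcm(3, 12) = 12 and divides |G| = 48.
Closing under the operation: H = {(0,0), (0,2), (0,4), (2,1), (2,3), (2,5), (4,0), (4,2), (4,4), (6,1), (6,3), (6,5)}, so |H| = 12.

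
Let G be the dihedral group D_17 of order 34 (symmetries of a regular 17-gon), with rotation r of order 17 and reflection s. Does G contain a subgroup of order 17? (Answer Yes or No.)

Yes

17 | 34. A subgroup of order 17 is {e, r, r^2, r^3, r^4, r^5, r^6, r^7, r^8, r^9, r^10, r^11, r^12, r^13, r^14, r^15, r^16}.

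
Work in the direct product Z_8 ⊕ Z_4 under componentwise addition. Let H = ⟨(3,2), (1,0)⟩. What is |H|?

|⟨(3,2)⟩| = 8 and |⟨(1,0)⟩| = 8, so |H| is a multiple of lcm(8, 8) = 8 and divides |G| = 32.
Closing under the operation: H = {(0,0), (0,2), (1,0), (1,2), (2,0), (2,2), (3,0), (3,2), (4,0), (4,2), (5,0), (5,2), (6,0), (6,2), (7,0), (7,2)}, so |H| = 16.

16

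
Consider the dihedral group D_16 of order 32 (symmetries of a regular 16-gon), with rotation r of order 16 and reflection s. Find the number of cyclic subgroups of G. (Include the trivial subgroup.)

Each element a generates a cyclic subgroup ⟨a⟩; distinct elements may generate the same one (a cyclic group of order d has φ(d) generators).
Cyclic subgroups by order — order 1: 1; order 2: 17; order 4: 1; order 8: 1; order 16: 1.
Total: 21.

21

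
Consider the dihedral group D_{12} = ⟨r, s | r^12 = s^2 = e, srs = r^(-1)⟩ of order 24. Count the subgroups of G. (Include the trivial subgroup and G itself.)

|G| = 24, so by Lagrange every subgroup order divides 24. Divisors: 1, 2, 3, 4, 6, 8, 12, 24.
Subgroups by order — order 1: 1; order 2: 13; order 3: 1; order 4: 7; order 6: 5; order 8: 3; order 12: 3; order 24: 1.
Total: 1 + 13 + 1 + 7 + 5 + 3 + 3 + 1 = 34.

34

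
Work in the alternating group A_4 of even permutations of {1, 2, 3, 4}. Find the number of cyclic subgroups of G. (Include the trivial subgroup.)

8

Group the elements of G by the cyclic subgroup they generate; each cyclic subgroup of order d accounts for φ(d) elements.
Cyclic subgroups by order — order 1: 1; order 2: 3; order 3: 4.
Total: 8.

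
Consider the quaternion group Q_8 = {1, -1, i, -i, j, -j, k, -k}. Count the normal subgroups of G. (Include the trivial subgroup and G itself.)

6

G has 6 subgroups. Checking conjugation-invariance by order — order 1: 1/1 normal; order 2: 1/1 normal; order 4: 3/3 normal; order 8: 1/1 normal.
Total normal subgroups: 6.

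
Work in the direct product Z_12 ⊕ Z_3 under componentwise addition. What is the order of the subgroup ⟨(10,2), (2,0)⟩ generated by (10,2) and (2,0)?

18

|⟨(10,2)⟩| = 6 and |⟨(2,0)⟩| = 6, so |H| is a multiple of lcm(6, 6) = 6 and divides |G| = 36.
Closing under the operation: H = {(0,0), (0,1), (0,2), (2,0), (2,1), (2,2), (4,0), (4,1), (4,2), (6,0), (6,1), (6,2), (8,0), (8,1), (8,2), (10,0), (10,1), (10,2)}, so |H| = 18.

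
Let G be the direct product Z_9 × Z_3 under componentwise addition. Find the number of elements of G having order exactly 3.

8

An element (a,b) has order lcm(ord(a), ord(b)); count pairs with lcm equal to 3.
Enumerating gives 8 such elements.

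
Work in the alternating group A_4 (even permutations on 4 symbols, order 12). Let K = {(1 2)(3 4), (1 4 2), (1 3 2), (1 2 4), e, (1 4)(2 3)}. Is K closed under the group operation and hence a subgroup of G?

(1 3 2) ∈ K but its inverse (1 2 3) ∉ K, so K is not a subgroup.

No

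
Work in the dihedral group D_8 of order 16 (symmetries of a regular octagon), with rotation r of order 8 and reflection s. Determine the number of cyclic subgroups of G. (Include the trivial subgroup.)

A cyclic subgroup of order d is generated by each of its φ(d) elements of order d, so the cyclic subgroups of order d number (#elements of order d)/φ(d).
Cyclic subgroups by order — order 1: 1; order 2: 9; order 4: 1; order 8: 1.
Total: 12.

12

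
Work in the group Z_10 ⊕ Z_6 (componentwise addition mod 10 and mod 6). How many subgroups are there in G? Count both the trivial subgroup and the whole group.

|G| = 60, so by Lagrange every subgroup order divides 60. Divisors: 1, 2, 3, 4, 5, 6, 10, 12, 15, 20, 30, 60.
Subgroups by order — order 1: 1; order 2: 3; order 3: 1; order 4: 1; order 5: 1; order 6: 3; order 10: 3; order 12: 1; order 15: 1; order 20: 1; order 30: 3; order 60: 1.
Total: 1 + 3 + 1 + 1 + 1 + 3 + 3 + 1 + 1 + 1 + 3 + 1 = 20.

20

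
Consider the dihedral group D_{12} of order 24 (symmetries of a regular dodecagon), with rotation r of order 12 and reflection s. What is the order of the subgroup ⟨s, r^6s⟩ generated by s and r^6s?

4

|⟨s⟩| = 2 and |⟨r^6s⟩| = 2, so |H| is a multiple of lcm(2, 2) = 2 and divides |G| = 24.
Closing under the operation: H = {e, r^6, s, r^6s}, so |H| = 4.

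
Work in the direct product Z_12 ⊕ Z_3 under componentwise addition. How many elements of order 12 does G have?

An element (a,b) has order lcm(ord(a), ord(b)); count pairs with lcm equal to 12.
Enumerating gives 16 such elements.

16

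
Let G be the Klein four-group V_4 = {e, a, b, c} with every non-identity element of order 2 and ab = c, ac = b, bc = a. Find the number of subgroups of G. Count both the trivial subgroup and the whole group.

|G| = 4, so by Lagrange every subgroup order divides 4. Divisors: 1, 2, 4.
Subgroups by order — order 1: 1; order 2: 3; order 4: 1.
Total: 1 + 3 + 1 = 5.

5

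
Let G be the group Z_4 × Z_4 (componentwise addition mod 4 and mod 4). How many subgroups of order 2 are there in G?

3

|G| = 16 and 2 | 16, so subgroups of order 2 are possible by Lagrange.
The subgroups of order 2 are: {(0,0), (0,2)}; {(0,0), (2,0)}; {(0,0), (2,2)}.
So G has 3 subgroups of order 2.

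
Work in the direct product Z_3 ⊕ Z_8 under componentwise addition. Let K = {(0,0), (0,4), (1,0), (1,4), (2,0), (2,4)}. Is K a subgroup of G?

Yes

|K| = 6 divides |G| = 24, consistent with Lagrange.
K contains the identity, every element's inverse is in K, and K is closed under +: it is a subgroup.
In fact K = ⟨(2,4)⟩.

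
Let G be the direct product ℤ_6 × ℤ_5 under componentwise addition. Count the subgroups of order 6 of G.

1

|G| = 30 and 6 | 30, so subgroups of order 6 are possible by Lagrange.
The subgroups of order 6 are: {(0,0), (1,0), (2,0), (3,0), (4,0), (5,0)}.
So G has 1 subgroup of order 6.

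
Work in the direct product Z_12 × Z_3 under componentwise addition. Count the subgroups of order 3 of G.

4

|G| = 36 and 3 | 36, so subgroups of order 3 are possible by Lagrange.
The subgroups of order 3 are: {(0,0), (0,1), (0,2)}; {(0,0), (4,0), (8,0)}; {(0,0), (4,1), (8,2)}; {(0,0), (4,2), (8,1)}.
So G has 4 subgroups of order 3.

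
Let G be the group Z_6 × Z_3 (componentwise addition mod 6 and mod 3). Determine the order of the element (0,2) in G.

The order of (0,2) in Z_6 × Z_3 is lcm(ord(0) in Z_6, ord(2) in Z_3).
ord(0) = 1 and ord(2) = 3, so |⟨(0,2)⟩| = lcm(1, 3) = 3.

3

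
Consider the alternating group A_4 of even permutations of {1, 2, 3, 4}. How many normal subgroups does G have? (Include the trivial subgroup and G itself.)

G has 10 subgroups. Checking conjugation-invariance by order — order 1: 1/1 normal; order 2: 0/3 normal; order 3: 0/4 normal; order 4: 1/1 normal; order 12: 1/1 normal.
Total normal subgroups: 3.

3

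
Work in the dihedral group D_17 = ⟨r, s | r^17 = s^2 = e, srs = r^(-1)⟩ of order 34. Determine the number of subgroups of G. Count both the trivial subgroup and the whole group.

|G| = 34, so by Lagrange every subgroup order divides 34. Divisors: 1, 2, 17, 34.
Subgroups by order — order 1: 1; order 2: 17; order 17: 1; order 34: 1.
Total: 1 + 17 + 1 + 1 = 20.

20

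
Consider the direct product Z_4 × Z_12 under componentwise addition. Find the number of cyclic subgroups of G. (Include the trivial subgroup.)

20

Group the elements of G by the cyclic subgroup they generate; each cyclic subgroup of order d accounts for φ(d) elements.
Cyclic subgroups by order — order 1: 1; order 2: 3; order 3: 1; order 4: 6; order 6: 3; order 12: 6.
Total: 20.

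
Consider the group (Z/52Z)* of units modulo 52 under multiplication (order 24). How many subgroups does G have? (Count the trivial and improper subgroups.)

16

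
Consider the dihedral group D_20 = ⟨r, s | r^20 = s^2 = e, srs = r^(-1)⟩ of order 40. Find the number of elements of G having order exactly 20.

8

The elements of order 20 are: r, r^3, r^7, r^9, r^11, r^13, r^17, r^19.
That's 8.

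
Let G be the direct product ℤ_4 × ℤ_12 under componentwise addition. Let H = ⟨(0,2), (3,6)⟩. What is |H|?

|⟨(0,2)⟩| = 6 and |⟨(3,6)⟩| = 4, so |H| is a multiple of lcm(6, 4) = 12 and divides |G| = 48.
Closing under the operation: H = {(0,0), (0,2), (0,4), (0,6), (0,8), (0,10), (1,0), (1,2), (1,4), (1,6), (1,8), (1,10), (2,0), (2,2), (2,4), (2,6), (2,8), (2,10), (3,0), (3,2), (3,4), (3,6), (3,8), (3,10)}, so |H| = 24.

24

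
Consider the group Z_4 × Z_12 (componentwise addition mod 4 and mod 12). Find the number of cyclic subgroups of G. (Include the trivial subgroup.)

20

Group the elements of G by the cyclic subgroup they generate; each cyclic subgroup of order d accounts for φ(d) elements.
Cyclic subgroups by order — order 1: 1; order 2: 3; order 3: 1; order 4: 6; order 6: 3; order 12: 6.
Total: 20.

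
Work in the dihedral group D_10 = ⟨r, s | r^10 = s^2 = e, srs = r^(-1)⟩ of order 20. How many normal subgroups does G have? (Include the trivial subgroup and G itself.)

G has 22 subgroups. Checking conjugation-invariance by order — order 1: 1/1 normal; order 2: 1/11 normal; order 4: 0/5 normal; order 5: 1/1 normal; order 10: 3/3 normal; order 20: 1/1 normal.
Total normal subgroups: 7.

7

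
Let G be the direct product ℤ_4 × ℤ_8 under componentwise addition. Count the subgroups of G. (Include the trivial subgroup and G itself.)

22

|G| = 32, so by Lagrange every subgroup order divides 32. Divisors: 1, 2, 4, 8, 16, 32.
Subgroups by order — order 1: 1; order 2: 3; order 4: 7; order 8: 7; order 16: 3; order 32: 1.
Total: 1 + 3 + 7 + 7 + 3 + 1 = 22.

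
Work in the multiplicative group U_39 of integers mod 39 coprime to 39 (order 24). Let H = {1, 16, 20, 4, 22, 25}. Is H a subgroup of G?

No

4 ∈ H but its inverse 10 ∉ H, so H is not a subgroup.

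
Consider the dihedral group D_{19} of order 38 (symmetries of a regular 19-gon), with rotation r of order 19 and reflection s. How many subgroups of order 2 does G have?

|G| = 38 and 2 | 38, so subgroups of order 2 are possible by Lagrange.
The subgroups of order 2 are: {e, r^10s}; {e, r^11s}; {e, r^12s}; {e, r^13s}; … (19 in all).
So G has 19 subgroups of order 2.

19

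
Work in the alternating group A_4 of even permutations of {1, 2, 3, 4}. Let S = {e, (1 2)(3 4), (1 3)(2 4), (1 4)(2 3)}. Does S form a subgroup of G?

Yes

|S| = 4 divides |G| = 12, consistent with Lagrange.
S contains the identity, every element's inverse is in S, and S is closed under ∘: it is a subgroup.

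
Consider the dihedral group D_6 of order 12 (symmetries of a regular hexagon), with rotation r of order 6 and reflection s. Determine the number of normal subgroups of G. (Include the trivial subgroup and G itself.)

G has 16 subgroups. Checking conjugation-invariance by order — order 1: 1/1 normal; order 2: 1/7 normal; order 3: 1/1 normal; order 4: 0/3 normal; order 6: 3/3 normal; order 12: 1/1 normal.
Total normal subgroups: 7.

7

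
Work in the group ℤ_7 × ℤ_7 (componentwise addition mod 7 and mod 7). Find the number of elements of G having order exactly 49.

An element (a,b) has order lcm(ord(a), ord(b)); count pairs with lcm equal to 49.
Enumerating gives 0 such elements.

0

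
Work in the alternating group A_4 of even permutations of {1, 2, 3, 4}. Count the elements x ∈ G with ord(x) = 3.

The elements of order 3 are: (2 3 4), (2 4 3), (1 2 3), (1 2 4), (1 3 2), (1 3 4), (1 4 2), (1 4 3).
That's 8.

8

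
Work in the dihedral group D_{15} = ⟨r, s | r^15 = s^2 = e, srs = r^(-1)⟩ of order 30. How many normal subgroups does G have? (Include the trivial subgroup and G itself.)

G has 28 subgroups. Checking conjugation-invariance by order — order 1: 1/1 normal; order 2: 0/15 normal; order 3: 1/1 normal; order 5: 1/1 normal; order 6: 0/5 normal; order 10: 0/3 normal; order 15: 1/1 normal; order 30: 1/1 normal.
Total normal subgroups: 5.

5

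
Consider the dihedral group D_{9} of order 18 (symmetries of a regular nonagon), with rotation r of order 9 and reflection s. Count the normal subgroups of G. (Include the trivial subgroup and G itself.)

4

G has 16 subgroups. Checking conjugation-invariance by order — order 1: 1/1 normal; order 2: 0/9 normal; order 3: 1/1 normal; order 6: 0/3 normal; order 9: 1/1 normal; order 18: 1/1 normal.
Total normal subgroups: 4.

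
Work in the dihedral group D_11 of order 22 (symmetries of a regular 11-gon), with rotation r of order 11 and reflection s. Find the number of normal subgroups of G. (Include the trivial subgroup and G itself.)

3

G has 14 subgroups. Checking conjugation-invariance by order — order 1: 1/1 normal; order 2: 0/11 normal; order 11: 1/1 normal; order 22: 1/1 normal.
Total normal subgroups: 3.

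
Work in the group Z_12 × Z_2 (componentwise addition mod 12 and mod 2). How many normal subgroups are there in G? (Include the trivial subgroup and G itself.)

16

G is abelian, so every subgroup is normal.
G has 16 subgroups in total, hence 16 normal subgroups.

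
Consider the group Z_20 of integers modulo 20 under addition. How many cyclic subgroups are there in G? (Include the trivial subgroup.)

6

Each element a generates a cyclic subgroup ⟨a⟩; distinct elements may generate the same one (a cyclic group of order d has φ(d) generators).
Cyclic subgroups by order — order 1: 1; order 2: 1; order 4: 1; order 5: 1; order 10: 1; order 20: 1.
Total: 6.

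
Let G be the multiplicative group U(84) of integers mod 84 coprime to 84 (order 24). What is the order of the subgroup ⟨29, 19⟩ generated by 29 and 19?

|⟨29⟩| = 2 and |⟨19⟩| = 6, so |H| is a multiple of lcm(2, 6) = 6 and divides |G| = 24.
Closing under the operation: H = {1, 19, 25, 29, 31, 37, 47, 53, 55, 59, 65, 83}, so |H| = 12.

12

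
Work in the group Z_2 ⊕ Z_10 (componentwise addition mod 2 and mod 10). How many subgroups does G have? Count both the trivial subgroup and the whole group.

10

|G| = 20, so by Lagrange every subgroup order divides 20. Divisors: 1, 2, 4, 5, 10, 20.
Subgroups by order — order 1: 1; order 2: 3; order 4: 1; order 5: 1; order 10: 3; order 20: 1.
Total: 1 + 3 + 1 + 1 + 3 + 1 = 10.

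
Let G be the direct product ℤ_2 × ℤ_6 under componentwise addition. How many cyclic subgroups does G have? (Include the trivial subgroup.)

8

Group the elements of G by the cyclic subgroup they generate; each cyclic subgroup of order d accounts for φ(d) elements.
Cyclic subgroups by order — order 1: 1; order 2: 3; order 3: 1; order 6: 3.
Total: 8.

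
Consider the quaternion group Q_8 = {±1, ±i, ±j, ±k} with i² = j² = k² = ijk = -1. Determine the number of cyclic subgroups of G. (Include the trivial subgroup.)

Group the elements of G by the cyclic subgroup they generate; each cyclic subgroup of order d accounts for φ(d) elements.
Cyclic subgroups by order — order 1: 1; order 2: 1; order 4: 3.
Total: 5.

5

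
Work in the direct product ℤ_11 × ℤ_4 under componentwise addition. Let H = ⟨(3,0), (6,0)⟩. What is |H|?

11

|⟨(3,0)⟩| = 11 and |⟨(6,0)⟩| = 11, so |H| is a multiple of lcm(11, 11) = 11 and divides |G| = 44.
Closing under the operation: H = {(0,0), (1,0), (2,0), (3,0), (4,0), (5,0), (6,0), (7,0), (8,0), (9,0), (10,0)}, so |H| = 11.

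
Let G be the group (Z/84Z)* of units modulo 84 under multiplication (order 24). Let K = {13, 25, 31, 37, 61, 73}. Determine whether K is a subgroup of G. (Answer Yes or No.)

No

The identity 1 ∉ K, so K is not a subgroup.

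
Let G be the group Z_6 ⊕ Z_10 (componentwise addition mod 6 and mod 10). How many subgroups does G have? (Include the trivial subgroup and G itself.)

20

|G| = 60, so by Lagrange every subgroup order divides 60. Divisors: 1, 2, 3, 4, 5, 6, 10, 12, 15, 20, 30, 60.
Subgroups by order — order 1: 1; order 2: 3; order 3: 1; order 4: 1; order 5: 1; order 6: 3; order 10: 3; order 12: 1; order 15: 1; order 20: 1; order 30: 3; order 60: 1.
Total: 1 + 3 + 1 + 1 + 1 + 3 + 3 + 1 + 1 + 1 + 3 + 1 = 20.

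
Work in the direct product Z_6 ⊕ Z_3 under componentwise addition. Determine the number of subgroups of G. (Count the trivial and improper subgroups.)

12

|G| = 18, so by Lagrange every subgroup order divides 18. Divisors: 1, 2, 3, 6, 9, 18.
Subgroups by order — order 1: 1; order 2: 1; order 3: 4; order 6: 4; order 9: 1; order 18: 1.
Total: 1 + 1 + 4 + 4 + 1 + 1 = 12.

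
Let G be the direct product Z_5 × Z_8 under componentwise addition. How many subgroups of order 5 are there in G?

1

|G| = 40 and 5 | 40, so subgroups of order 5 are possible by Lagrange.
The subgroups of order 5 are: {(0,0), (1,0), (2,0), (3,0), (4,0)}.
So G has 1 subgroup of order 5.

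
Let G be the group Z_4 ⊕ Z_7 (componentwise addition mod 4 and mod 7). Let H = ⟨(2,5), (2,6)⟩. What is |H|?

14

|⟨(2,5)⟩| = 14 and |⟨(2,6)⟩| = 14, so |H| is a multiple of lcm(14, 14) = 14 and divides |G| = 28.
Closing under the operation: H = {(0,0), (0,1), (0,2), (0,3), (0,4), (0,5), (0,6), (2,0), (2,1), (2,2), (2,3), (2,4), (2,5), (2,6)}, so |H| = 14.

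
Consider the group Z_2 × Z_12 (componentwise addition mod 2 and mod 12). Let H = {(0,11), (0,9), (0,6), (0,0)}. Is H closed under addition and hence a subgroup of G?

No

(0,9) ∈ H but its inverse (0,3) ∉ H, so H is not a subgroup.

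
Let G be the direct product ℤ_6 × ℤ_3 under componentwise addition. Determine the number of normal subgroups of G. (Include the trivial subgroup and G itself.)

12

G is abelian, so every subgroup is normal.
G has 12 subgroups in total, hence 12 normal subgroups.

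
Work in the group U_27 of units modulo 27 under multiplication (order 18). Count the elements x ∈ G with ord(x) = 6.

The elements of order 6 are: 8, 17.
That's 2.

2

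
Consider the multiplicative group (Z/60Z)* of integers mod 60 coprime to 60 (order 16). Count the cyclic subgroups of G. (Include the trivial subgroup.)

12

A cyclic subgroup of order d is generated by each of its φ(d) elements of order d, so the cyclic subgroups of order d number (#elements of order d)/φ(d).
Cyclic subgroups by order — order 1: 1; order 2: 7; order 4: 4.
Total: 12.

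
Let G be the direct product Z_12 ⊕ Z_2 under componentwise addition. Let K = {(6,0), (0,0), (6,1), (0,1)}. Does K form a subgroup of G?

|K| = 4 divides |G| = 24, consistent with Lagrange.
K contains the identity, every element's inverse is in K, and K is closed under +: it is a subgroup.

Yes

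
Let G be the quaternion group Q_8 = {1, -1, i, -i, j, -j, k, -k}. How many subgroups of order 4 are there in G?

|G| = 8 and 4 | 8, so subgroups of order 4 are possible by Lagrange.
The subgroups of order 4 are: {1, -1, i, -i}; {1, -1, j, -j}; {1, -1, k, -k}.
So G has 3 subgroups of order 4.

3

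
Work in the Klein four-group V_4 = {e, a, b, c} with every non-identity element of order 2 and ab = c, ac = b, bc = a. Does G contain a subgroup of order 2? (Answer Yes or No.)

Yes

2 | 4. A subgroup of order 2 is {e, a}.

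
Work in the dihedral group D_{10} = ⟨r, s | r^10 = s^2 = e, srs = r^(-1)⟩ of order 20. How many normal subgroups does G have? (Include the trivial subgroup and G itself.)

7

G has 22 subgroups. Checking conjugation-invariance by order — order 1: 1/1 normal; order 2: 1/11 normal; order 4: 0/5 normal; order 5: 1/1 normal; order 10: 3/3 normal; order 20: 1/1 normal.
Total normal subgroups: 7.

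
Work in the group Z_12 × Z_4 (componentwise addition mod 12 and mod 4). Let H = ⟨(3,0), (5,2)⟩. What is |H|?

24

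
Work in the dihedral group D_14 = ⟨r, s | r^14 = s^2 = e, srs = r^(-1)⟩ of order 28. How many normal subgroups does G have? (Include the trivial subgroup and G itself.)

7

G has 28 subgroups. Checking conjugation-invariance by order — order 1: 1/1 normal; order 2: 1/15 normal; order 4: 0/7 normal; order 7: 1/1 normal; order 14: 3/3 normal; order 28: 1/1 normal.
Total normal subgroups: 7.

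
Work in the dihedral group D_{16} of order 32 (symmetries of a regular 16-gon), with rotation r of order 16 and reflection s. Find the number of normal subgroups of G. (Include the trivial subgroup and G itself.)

8

G has 36 subgroups. Checking conjugation-invariance by order — order 1: 1/1 normal; order 2: 1/17 normal; order 4: 1/9 normal; order 8: 1/5 normal; order 16: 3/3 normal; order 32: 1/1 normal.
Total normal subgroups: 8.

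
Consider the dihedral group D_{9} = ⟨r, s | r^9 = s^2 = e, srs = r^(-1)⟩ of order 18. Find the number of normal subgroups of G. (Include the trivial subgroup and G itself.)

G has 16 subgroups. Checking conjugation-invariance by order — order 1: 1/1 normal; order 2: 0/9 normal; order 3: 1/1 normal; order 6: 0/3 normal; order 9: 1/1 normal; order 18: 1/1 normal.
Total normal subgroups: 4.

4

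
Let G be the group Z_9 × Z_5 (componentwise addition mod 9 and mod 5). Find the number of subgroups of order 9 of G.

1

|G| = 45 and 9 | 45, so subgroups of order 9 are possible by Lagrange.
The subgroups of order 9 are: {(0,0), (1,0), (2,0), (3,0), (4,0), (5,0), (6,0), (7,0), (8,0)}.
So G has 1 subgroup of order 9.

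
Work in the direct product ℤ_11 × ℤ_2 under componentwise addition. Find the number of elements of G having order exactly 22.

10

An element (a,b) has order lcm(ord(a), ord(b)); count pairs with lcm equal to 22.
Enumerating gives 10 such elements.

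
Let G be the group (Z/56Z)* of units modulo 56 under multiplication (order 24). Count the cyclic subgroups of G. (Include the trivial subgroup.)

16

Each element a generates a cyclic subgroup ⟨a⟩; distinct elements may generate the same one (a cyclic group of order d has φ(d) generators).
Cyclic subgroups by order — order 1: 1; order 2: 7; order 3: 1; order 6: 7.
Total: 16.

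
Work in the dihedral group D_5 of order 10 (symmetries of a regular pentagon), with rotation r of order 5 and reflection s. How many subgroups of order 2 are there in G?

5

|G| = 10 and 2 | 10, so subgroups of order 2 are possible by Lagrange.
The subgroups of order 2 are: {e, r^2s}; {e, r^3s}; {e, r^4s}; {e, rs}; … (5 in all).
So G has 5 subgroups of order 2.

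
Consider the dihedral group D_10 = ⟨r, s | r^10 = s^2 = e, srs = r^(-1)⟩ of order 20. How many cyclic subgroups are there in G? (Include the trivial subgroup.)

14

Group the elements of G by the cyclic subgroup they generate; each cyclic subgroup of order d accounts for φ(d) elements.
Cyclic subgroups by order — order 1: 1; order 2: 11; order 5: 1; order 10: 1.
Total: 14.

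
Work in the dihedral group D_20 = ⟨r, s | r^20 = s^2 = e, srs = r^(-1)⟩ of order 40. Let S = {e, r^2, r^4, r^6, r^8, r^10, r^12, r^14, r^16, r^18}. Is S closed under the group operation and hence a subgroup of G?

Yes

|S| = 10 divides |G| = 40, consistent with Lagrange.
S contains the identity, every element's inverse is in S, and S is closed under ·: it is a subgroup.
In fact S = ⟨r^18⟩.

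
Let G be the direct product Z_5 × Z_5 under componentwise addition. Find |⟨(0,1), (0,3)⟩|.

5

|⟨(0,1)⟩| = 5 and |⟨(0,3)⟩| = 5, so |H| is a multiple of lcm(5, 5) = 5 and divides |G| = 25.
Closing under the operation: H = {(0,0), (0,1), (0,2), (0,3), (0,4)}, so |H| = 5.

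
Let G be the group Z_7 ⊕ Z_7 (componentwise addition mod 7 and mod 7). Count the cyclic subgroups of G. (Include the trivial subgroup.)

A cyclic subgroup of order d is generated by each of its φ(d) elements of order d, so the cyclic subgroups of order d number (#elements of order d)/φ(d).
Cyclic subgroups by order — order 1: 1; order 7: 8.
Total: 9.

9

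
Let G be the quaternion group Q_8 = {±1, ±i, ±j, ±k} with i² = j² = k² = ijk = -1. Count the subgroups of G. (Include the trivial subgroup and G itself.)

6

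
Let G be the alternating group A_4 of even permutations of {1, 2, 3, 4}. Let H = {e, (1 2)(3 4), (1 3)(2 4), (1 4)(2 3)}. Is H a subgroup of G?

Yes

|H| = 4 divides |G| = 12, consistent with Lagrange.
H contains the identity, every element's inverse is in H, and H is closed under ∘: it is a subgroup.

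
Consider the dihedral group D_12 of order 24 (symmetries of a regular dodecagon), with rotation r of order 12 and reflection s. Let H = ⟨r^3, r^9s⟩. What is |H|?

8

|⟨r^3⟩| = 4 and |⟨r^9s⟩| = 2, so |H| is a multiple of lcm(4, 2) = 4 and divides |G| = 24.
Closing under the operation: H = {e, r^3, r^6, r^9, s, r^3s, r^6s, r^9s}, so |H| = 8.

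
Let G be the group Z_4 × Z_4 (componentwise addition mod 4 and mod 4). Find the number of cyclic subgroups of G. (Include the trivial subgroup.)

Group the elements of G by the cyclic subgroup they generate; each cyclic subgroup of order d accounts for φ(d) elements.
Cyclic subgroups by order — order 1: 1; order 2: 3; order 4: 6.
Total: 10.

10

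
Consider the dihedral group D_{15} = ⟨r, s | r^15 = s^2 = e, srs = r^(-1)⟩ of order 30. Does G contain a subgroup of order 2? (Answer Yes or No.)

2 | 30. A subgroup of order 2 is {e, r^10s}.

Yes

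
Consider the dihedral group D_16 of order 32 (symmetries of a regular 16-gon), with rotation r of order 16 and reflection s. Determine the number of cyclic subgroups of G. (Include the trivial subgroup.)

21

A cyclic subgroup of order d is generated by each of its φ(d) elements of order d, so the cyclic subgroups of order d number (#elements of order d)/φ(d).
Cyclic subgroups by order — order 1: 1; order 2: 17; order 4: 1; order 8: 1; order 16: 1.
Total: 21.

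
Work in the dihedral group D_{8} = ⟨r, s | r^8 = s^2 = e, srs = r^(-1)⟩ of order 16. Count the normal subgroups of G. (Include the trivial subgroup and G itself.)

7

G has 19 subgroups. Checking conjugation-invariance by order — order 1: 1/1 normal; order 2: 1/9 normal; order 4: 1/5 normal; order 8: 3/3 normal; order 16: 1/1 normal.
Total normal subgroups: 7.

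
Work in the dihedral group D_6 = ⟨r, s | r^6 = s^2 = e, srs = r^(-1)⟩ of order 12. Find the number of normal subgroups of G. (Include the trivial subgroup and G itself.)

G has 16 subgroups. Checking conjugation-invariance by order — order 1: 1/1 normal; order 2: 1/7 normal; order 3: 1/1 normal; order 4: 0/3 normal; order 6: 3/3 normal; order 12: 1/1 normal.
Total normal subgroups: 7.

7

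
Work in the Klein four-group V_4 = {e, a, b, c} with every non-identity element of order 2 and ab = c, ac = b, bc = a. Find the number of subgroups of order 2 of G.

|G| = 4 and 2 | 4, so subgroups of order 2 are possible by Lagrange.
The subgroups of order 2 are: {e, a}; {e, b}; {e, c}.
So G has 3 subgroups of order 2.

3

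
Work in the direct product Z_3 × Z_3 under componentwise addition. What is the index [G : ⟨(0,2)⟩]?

3

|⟨(0,2)⟩| = 3 and |G| = 9.
By Lagrange, [G : H] = |G|/|H| = 9/3 = 3.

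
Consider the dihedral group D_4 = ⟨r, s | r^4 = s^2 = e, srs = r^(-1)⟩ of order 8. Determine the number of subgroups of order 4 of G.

3

|G| = 8 and 4 | 8, so subgroups of order 4 are possible by Lagrange.
The subgroups of order 4 are: {e, r, r^2, r^3}; {e, r^2, s, r^2s}; {e, r^2, rs, r^3s}.
So G has 3 subgroups of order 4.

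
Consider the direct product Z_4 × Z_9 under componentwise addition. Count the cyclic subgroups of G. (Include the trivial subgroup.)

9

Group the elements of G by the cyclic subgroup they generate; each cyclic subgroup of order d accounts for φ(d) elements.
Cyclic subgroups by order — order 1: 1; order 2: 1; order 3: 1; order 4: 1; order 6: 1; order 9: 1; order 12: 1; order 18: 1; order 36: 1.
Total: 9.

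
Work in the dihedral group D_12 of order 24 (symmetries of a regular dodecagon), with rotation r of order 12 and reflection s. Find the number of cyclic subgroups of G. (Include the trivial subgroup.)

A cyclic subgroup of order d is generated by each of its φ(d) elements of order d, so the cyclic subgroups of order d number (#elements of order d)/φ(d).
Cyclic subgroups by order — order 1: 1; order 2: 13; order 3: 1; order 4: 1; order 6: 1; order 12: 1.
Total: 18.

18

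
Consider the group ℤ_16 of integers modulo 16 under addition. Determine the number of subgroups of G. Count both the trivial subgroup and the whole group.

5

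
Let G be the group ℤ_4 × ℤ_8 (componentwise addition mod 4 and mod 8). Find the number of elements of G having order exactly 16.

0

An element (a,b) has order lcm(ord(a), ord(b)); count pairs with lcm equal to 16.
Enumerating gives 0 such elements.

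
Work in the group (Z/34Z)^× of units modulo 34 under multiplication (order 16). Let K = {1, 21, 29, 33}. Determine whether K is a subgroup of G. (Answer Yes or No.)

No

21 ∈ K but its inverse 13 ∉ K, so K is not a subgroup.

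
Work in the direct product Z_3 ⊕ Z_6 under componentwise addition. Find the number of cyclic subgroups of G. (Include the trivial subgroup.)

A cyclic subgroup of order d is generated by each of its φ(d) elements of order d, so the cyclic subgroups of order d number (#elements of order d)/φ(d).
Cyclic subgroups by order — order 1: 1; order 2: 1; order 3: 4; order 6: 4.
Total: 10.

10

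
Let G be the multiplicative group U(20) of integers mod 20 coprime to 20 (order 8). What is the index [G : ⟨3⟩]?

2

|⟨3⟩| = 4 and |G| = 8.
By Lagrange, [G : H] = |G|/|H| = 8/4 = 2.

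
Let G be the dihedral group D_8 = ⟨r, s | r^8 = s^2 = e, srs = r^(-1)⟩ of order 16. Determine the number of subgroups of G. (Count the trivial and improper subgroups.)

|G| = 16, so by Lagrange every subgroup order divides 16. Divisors: 1, 2, 4, 8, 16.
Subgroups by order — order 1: 1; order 2: 9; order 4: 5; order 8: 3; order 16: 1.
Total: 1 + 9 + 5 + 3 + 1 = 19.

19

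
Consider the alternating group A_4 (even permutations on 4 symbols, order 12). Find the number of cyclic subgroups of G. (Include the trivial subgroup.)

8

Group the elements of G by the cyclic subgroup they generate; each cyclic subgroup of order d accounts for φ(d) elements.
Cyclic subgroups by order — order 1: 1; order 2: 3; order 3: 4.
Total: 8.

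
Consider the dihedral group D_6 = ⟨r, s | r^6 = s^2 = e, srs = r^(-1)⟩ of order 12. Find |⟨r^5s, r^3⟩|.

|⟨r^5s⟩| = 2 and |⟨r^3⟩| = 2, so |H| is a multiple of lcm(2, 2) = 2 and divides |G| = 12.
Closing under the operation: H = {e, r^3, r^2s, r^5s}, so |H| = 4.

4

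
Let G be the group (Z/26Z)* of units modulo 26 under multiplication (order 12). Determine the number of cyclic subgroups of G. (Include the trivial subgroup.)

6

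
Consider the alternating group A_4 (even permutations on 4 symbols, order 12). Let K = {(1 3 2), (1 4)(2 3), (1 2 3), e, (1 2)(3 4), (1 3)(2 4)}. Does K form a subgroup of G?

Closure fails: (1 3 2) ∘ (1 2)(3 4) = (2 3 4) ∉ K. So K is not a subgroup.

No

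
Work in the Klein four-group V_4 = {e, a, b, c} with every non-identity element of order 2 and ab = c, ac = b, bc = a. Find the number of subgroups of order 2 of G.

|G| = 4 and 2 | 4, so subgroups of order 2 are possible by Lagrange.
The subgroups of order 2 are: {e, a}; {e, b}; {e, c}.
So G has 3 subgroups of order 2.

3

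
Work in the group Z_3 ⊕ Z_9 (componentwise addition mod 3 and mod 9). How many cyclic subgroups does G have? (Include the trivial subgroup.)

A cyclic subgroup of order d is generated by each of its φ(d) elements of order d, so the cyclic subgroups of order d number (#elements of order d)/φ(d).
Cyclic subgroups by order — order 1: 1; order 3: 4; order 9: 3.
Total: 8.

8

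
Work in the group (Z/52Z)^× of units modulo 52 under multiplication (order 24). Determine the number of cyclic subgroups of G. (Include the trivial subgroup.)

Group the elements of G by the cyclic subgroup they generate; each cyclic subgroup of order d accounts for φ(d) elements.
Cyclic subgroups by order — order 1: 1; order 2: 3; order 3: 1; order 4: 2; order 6: 3; order 12: 2.
Total: 12.

12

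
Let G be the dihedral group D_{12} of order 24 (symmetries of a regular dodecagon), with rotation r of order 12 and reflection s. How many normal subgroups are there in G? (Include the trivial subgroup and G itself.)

G has 34 subgroups. Checking conjugation-invariance by order — order 1: 1/1 normal; order 2: 1/13 normal; order 3: 1/1 normal; order 4: 1/7 normal; order 6: 1/5 normal; order 8: 0/3 normal; order 12: 3/3 normal; order 24: 1/1 normal.
Total normal subgroups: 9.

9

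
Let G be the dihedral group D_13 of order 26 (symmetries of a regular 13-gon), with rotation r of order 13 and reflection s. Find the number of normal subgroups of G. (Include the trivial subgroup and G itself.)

G has 16 subgroups. Checking conjugation-invariance by order — order 1: 1/1 normal; order 2: 0/13 normal; order 13: 1/1 normal; order 26: 1/1 normal.
Total normal subgroups: 3.

3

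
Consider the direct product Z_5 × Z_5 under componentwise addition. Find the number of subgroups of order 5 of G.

6

|G| = 25 and 5 | 25, so subgroups of order 5 are possible by Lagrange.
The subgroups of order 5 are: {(0,0), (0,1), (0,2), (0,3), (0,4)}; {(0,0), (1,0), (2,0), (3,0), (4,0)}; {(0,0), (1,1), (2,2), (3,3), (4,4)}; {(0,0), (1,2), (2,4), (3,1), (4,3)}; … (6 in all).
So G has 6 subgroups of order 5.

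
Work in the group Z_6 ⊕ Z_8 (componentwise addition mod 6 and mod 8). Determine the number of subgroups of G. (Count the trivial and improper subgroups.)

22

|G| = 48, so by Lagrange every subgroup order divides 48. Divisors: 1, 2, 3, 4, 6, 8, 12, 16, 24, 48.
Subgroups by order — order 1: 1; order 2: 3; order 3: 1; order 4: 3; order 6: 3; order 8: 3; order 12: 3; order 16: 1; order 24: 3; order 48: 1.
Total: 1 + 3 + 1 + 3 + 3 + 3 + 3 + 1 + 3 + 1 = 22.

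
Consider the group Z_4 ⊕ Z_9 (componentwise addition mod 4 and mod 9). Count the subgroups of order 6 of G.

|G| = 36 and 6 | 36, so subgroups of order 6 are possible by Lagrange.
The subgroups of order 6 are: {(0,0), (0,3), (0,6), (2,0), (2,3), (2,6)}.
So G has 1 subgroup of order 6.

1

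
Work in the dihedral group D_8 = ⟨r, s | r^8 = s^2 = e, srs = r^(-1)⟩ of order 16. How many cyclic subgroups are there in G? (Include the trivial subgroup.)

12

Each element a generates a cyclic subgroup ⟨a⟩; distinct elements may generate the same one (a cyclic group of order d has φ(d) generators).
Cyclic subgroups by order — order 1: 1; order 2: 9; order 4: 1; order 8: 1.
Total: 12.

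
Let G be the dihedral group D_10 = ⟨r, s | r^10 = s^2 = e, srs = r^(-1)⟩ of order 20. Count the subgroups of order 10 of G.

|G| = 20 and 10 | 20, so subgroups of order 10 are possible by Lagrange.
The subgroups of order 10 are: {e, r, r^2, r^3, r^4, r^5, r^6, r^7, r^8, r^9}; {e, r^2, r^4, r^6, r^8, s, r^2s, r^4s, r^6s, r^8s}; {e, r^2, r^4, r^6, r^8, rs, r^3s, r^5s, r^7s, r^9s}.
So G has 3 subgroups of order 10.

3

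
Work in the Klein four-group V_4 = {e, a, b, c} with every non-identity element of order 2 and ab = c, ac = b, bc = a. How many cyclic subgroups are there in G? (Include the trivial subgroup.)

4

A cyclic subgroup of order d is generated by each of its φ(d) elements of order d, so the cyclic subgroups of order d number (#elements of order d)/φ(d).
Cyclic subgroups by order — order 1: 1; order 2: 3.
Total: 4.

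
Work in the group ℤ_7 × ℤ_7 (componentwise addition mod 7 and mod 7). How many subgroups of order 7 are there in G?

|G| = 49 and 7 | 49, so subgroups of order 7 are possible by Lagrange.
The subgroups of order 7 are: {(0,0), (0,1), (0,2), (0,3), (0,4), (0,5), (0,6)}; {(0,0), (1,0), (2,0), (3,0), (4,0), (5,0), (6,0)}; {(0,0), (1,1), (2,2), (3,3), (4,4), (5,5), (6,6)}; {(0,0), (1,2), (2,4), (3,6), (4,1), (5,3), (6,5)}; … (8 in all).
So G has 8 subgroups of order 7.

8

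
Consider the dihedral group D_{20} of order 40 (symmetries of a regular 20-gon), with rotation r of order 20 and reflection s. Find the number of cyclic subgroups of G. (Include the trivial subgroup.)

Each element a generates a cyclic subgroup ⟨a⟩; distinct elements may generate the same one (a cyclic group of order d has φ(d) generators).
Cyclic subgroups by order — order 1: 1; order 2: 21; order 4: 1; order 5: 1; order 10: 1; order 20: 1.
Total: 26.

26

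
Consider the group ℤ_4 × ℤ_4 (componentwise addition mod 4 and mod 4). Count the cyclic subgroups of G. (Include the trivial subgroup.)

Each element a generates a cyclic subgroup ⟨a⟩; distinct elements may generate the same one (a cyclic group of order d has φ(d) generators).
Cyclic subgroups by order — order 1: 1; order 2: 3; order 4: 6.
Total: 10.

10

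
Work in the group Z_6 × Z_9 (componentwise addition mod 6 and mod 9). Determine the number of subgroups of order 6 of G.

4

|G| = 54 and 6 | 54, so subgroups of order 6 are possible by Lagrange.
The subgroups of order 6 are: {(0,0), (0,3), (0,6), (3,0), (3,3), (3,6)}; {(0,0), (1,0), (2,0), (3,0), (4,0), (5,0)}; {(0,0), (1,3), (2,6), (3,0), (4,3), (5,6)}; {(0,0), (1,6), (2,3), (3,0), (4,6), (5,3)}.
So G has 4 subgroups of order 6.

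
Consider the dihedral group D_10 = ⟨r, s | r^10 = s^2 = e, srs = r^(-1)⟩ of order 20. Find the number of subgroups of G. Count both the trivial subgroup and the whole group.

22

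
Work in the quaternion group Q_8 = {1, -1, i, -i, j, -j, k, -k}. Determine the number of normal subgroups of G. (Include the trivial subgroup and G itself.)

6

G has 6 subgroups. Checking conjugation-invariance by order — order 1: 1/1 normal; order 2: 1/1 normal; order 4: 3/3 normal; order 8: 1/1 normal.
Total normal subgroups: 6.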